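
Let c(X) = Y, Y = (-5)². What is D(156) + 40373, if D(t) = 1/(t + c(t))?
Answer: 7307514/181 ≈ 40373.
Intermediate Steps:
Y = 25
c(X) = 25
D(t) = 1/(25 + t) (D(t) = 1/(t + 25) = 1/(25 + t))
D(156) + 40373 = 1/(25 + 156) + 40373 = 1/181 + 40373 = 7307514/181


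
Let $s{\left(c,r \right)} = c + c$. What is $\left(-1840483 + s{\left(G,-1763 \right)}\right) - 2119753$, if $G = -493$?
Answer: $-3961222$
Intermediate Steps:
$s{\left(c,r \right)} = 2 c$
$\left(-1840483 + s{\left(G,-1763 \right)}\right) - 2119753 = \left(-1840483 + 2 \left(-493\right)\right) - 2119753 = \left(-1840483 - 986\right) - 2119753 = -1841469 - 2119753 = -3961222$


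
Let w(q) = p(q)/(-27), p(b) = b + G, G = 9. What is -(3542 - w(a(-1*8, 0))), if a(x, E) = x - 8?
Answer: -95627/27 ≈ -3541.7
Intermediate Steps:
p(b) = 9 + b (p(b) = b + 9 = 9 + b)
a(x, E) = -8 + x
w(q) = -⅓ - q/27 (w(q) = (9 + q)/(-27) = (9 + q)*(-1/27) = -⅓ - q/27)
-(3542 - w(a(-1*8, 0))) = -(3542 - (-⅓ - (-8 - 1*8)/27)) = -(3542 - (-⅓ - (-8 - 8)/27)) = -(3542 - (-⅓ - 1/27*(-16))) = -(3542 - (-⅓ + 16/27)) = -(3542 - 1*7/27) = -(3542 - 7/27) = -1*95627/27 = -95627/27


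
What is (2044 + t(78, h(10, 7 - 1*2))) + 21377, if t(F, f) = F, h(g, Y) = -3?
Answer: 23499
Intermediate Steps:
(2044 + t(78, h(10, 7 - 1*2))) + 21377 = (2044 + 78) + 21377 = 2122 + 21377 = 23499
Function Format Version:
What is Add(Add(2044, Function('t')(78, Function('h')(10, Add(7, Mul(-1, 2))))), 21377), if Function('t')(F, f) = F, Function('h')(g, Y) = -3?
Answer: 23499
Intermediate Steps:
Add(Add(2044, Function('t')(78, Function('h')(10, Add(7, Mul(-1, 2))))), 21377) = Add(Add(2044, 78), 21377) = Add(2122, 21377) = 23499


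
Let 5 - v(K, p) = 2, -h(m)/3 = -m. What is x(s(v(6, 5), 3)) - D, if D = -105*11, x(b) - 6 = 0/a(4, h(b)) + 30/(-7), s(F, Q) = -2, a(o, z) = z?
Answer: 8097/7 ≈ 1156.7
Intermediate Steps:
h(m) = 3*m (h(m) = -(-3)*m = 3*m)
v(K, p) = 3 (v(K, p) = 5 - 1*2 = 5 - 2 = 3)
x(b) = 12/7 (x(b) = 6 + (0/((3*b)) + 30/(-7)) = 6 + (0*(1/(3*b)) + 30*(-1/7)) = 6 + (0 - 30/7) = 6 - 30/7 = 12/7)
D = -1155
x(s(v(6, 5), 3)) - D = 12/7 - 1*(-1155) = 12/7 + 1155 = 8097/7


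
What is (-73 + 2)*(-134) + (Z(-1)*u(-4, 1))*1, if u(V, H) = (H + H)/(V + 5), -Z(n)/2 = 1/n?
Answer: 9518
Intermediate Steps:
Z(n) = -2/n
u(V, H) = 2*H/(5 + V) (u(V, H) = (2*H)/(5 + V) = 2*H/(5 + V))
(-73 + 2)*(-134) + (Z(-1)*u(-4, 1))*1 = (-73 + 2)*(-134) + ((-2/(-1))*(2*1/(5 - 4)))*1 = -71*(-134) + ((-2*(-1))*(2*1/1))*1 = 9514 + (2*(2*1*1))*1 = 9514 + (2*2)*1 = 9514 + 4*1 = 9514 + 4 = 9518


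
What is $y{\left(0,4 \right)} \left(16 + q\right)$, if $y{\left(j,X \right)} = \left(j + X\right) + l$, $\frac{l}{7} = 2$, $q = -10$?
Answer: $108$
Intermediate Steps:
$l = 14$ ($l = 7 \cdot 2 = 14$)
$y{\left(j,X \right)} = 14 + X + j$ ($y{\left(j,X \right)} = \left(j + X\right) + 14 = \left(X + j\right) + 14 = 14 + X + j$)
$y{\left(0,4 \right)} \left(16 + q\right) = \left(14 + 4 + 0\right) \left(16 - 10\right) = 18 \cdot 6 = 108$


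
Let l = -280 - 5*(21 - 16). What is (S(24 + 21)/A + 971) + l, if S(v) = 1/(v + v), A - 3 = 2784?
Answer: 167052781/250830 ≈ 666.00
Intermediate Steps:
A = 2787 (A = 3 + 2784 = 2787)
S(v) = 1/(2*v)
l = -305 (l = -280 - 5*5 = -280 - 1*25 = -280 - 25 = -305)
(S(24 + 21)/A + 971) + l = ((1/(2*(24 + 21)))/2787 + 971) - 305 = (((½)/45)*(1/2787) + 971) - 305 = (((½)*(1/45))*(1/2787) + 971) - 305 = ((1/90)*(1/2787) + 971) - 305 = (1/250830 + 971) - 305 = 243555931/250830 - 305 = 167052781/250830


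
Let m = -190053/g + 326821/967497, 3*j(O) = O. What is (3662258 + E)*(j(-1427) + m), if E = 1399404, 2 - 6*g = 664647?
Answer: -513848438294445507676/214347347855 ≈ -2.3973e+9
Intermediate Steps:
g = -664645/6 (g = 1/3 - 1/6*664647 = 1/3 - 221549/2 = -664645/6 ≈ -1.1077e+5)
j(O) = O/3
m = 1320474187591/643042043565 (m = -190053/(-664645/6) + 326821/967497 = -190053*(-6/664645) + 326821*(1/967497) = 1140318/664645 + 326821/967497 = 1320474187591/643042043565 ≈ 2.0535)
(3662258 + E)*(j(-1427) + m) = (3662258 + 1399404)*((1/3)*(-1427) + 1320474187591/643042043565) = 5061662*(-1427/3 + 1320474187591/643042043565) = 5061662*(-101517730400498/214347347855) = -513848438294445507676/214347347855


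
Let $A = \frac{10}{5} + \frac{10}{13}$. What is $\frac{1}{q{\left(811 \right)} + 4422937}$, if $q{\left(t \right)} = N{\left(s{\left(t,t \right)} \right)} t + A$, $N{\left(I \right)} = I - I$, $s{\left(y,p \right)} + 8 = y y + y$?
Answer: $\frac{13}{57498217} \approx 2.2609 \cdot 10^{-7}$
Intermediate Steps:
$s{\left(y,p \right)} = -8 + y + y^{2}$ ($s{\left(y,p \right)} = -8 + \left(y y + y\right) = -8 + \left(y^{2} + y\right) = -8 + \left(y + y^{2}\right) = -8 + y + y^{2}$)
$N{\left(I \right)} = 0$
$A = \frac{36}{13}$ ($A = 10 \cdot \frac{1}{5} + 10 \cdot \frac{1}{13} = 2 + \frac{10}{13} = \frac{36}{13} \approx 2.7692$)
$q{\left(t \right)} = \frac{36}{13}$ ($q{\left(t \right)} = 0 t + \frac{36}{13} = 0 + \frac{36}{13} = \frac{36}{13}$)
$\frac{1}{q{\left(811 \right)} + 4422937} = \frac{1}{\frac{36}{13} + 4422937} = \frac{1}{\frac{57498217}{13}} = \frac{13}{57498217}$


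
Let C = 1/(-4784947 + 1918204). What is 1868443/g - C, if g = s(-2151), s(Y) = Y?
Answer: -198383181074/228383859 ≈ -868.64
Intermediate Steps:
g = -2151
C = -1/2866743 (C = 1/(-2866743) = -1/2866743 ≈ -3.4883e-7)
1868443/g - C = 1868443/(-2151) - 1*(-1/2866743) = 1868443*(-1/2151) + 1/2866743 = -1868443/2151 + 1/2866743 = -198383181074/228383859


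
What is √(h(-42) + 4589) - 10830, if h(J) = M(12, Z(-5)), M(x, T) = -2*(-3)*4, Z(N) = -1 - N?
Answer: -10830 + √4613 ≈ -10762.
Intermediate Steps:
M(x, T) = 24 (M(x, T) = 6*4 = 24)
h(J) = 24
√(h(-42) + 4589) - 10830 = √(24 + 4589) - 10830 = √4613 - 10830 = -10830 + √4613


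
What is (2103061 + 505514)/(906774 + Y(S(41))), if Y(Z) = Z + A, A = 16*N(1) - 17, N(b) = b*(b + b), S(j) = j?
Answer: 521715/181366 ≈ 2.8766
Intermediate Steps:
N(b) = 2*b**2 (N(b) = b*(2*b) = 2*b**2)
A = 15 (A = 16*(2*1**2) - 17 = 16*(2*1) - 17 = 16*2 - 17 = 32 - 17 = 15)
Y(Z) = 15 + Z (Y(Z) = Z + 15 = 15 + Z)
(2103061 + 505514)/(906774 + Y(S(41))) = (2103061 + 505514)/(906774 + (15 + 41)) = 2608575/(906774 + 56) = 2608575/906830 = 2608575*(1/906830) = 521715/181366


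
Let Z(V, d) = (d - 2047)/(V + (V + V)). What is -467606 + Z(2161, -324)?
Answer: -3031492069/6483 ≈ -4.6761e+5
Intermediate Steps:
Z(V, d) = (-2047 + d)/(3*V) (Z(V, d) = (-2047 + d)/(V + 2*V) = (-2047 + d)/((3*V)) = (-2047 + d)*(1/(3*V)) = (-2047 + d)/(3*V))
-467606 + Z(2161, -324) = -467606 + (⅓)*(-2047 - 324)/2161 = -467606 + (⅓)*(1/2161)*(-2371) = -467606 - 2371/6483 = -3031492069/6483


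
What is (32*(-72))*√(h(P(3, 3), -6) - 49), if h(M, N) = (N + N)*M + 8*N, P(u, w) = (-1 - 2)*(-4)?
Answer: -2304*I*√241 ≈ -35768.0*I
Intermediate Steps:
P(u, w) = 12 (P(u, w) = -3*(-4) = 12)
h(M, N) = 8*N + 2*M*N (h(M, N) = (2*N)*M + 8*N = 2*M*N + 8*N = 8*N + 2*M*N)
(32*(-72))*√(h(P(3, 3), -6) - 49) = (32*(-72))*√(2*(-6)*(4 + 12) - 49) = -2304*√(2*(-6)*16 - 49) = -2304*√(-192 - 49) = -2304*I*√241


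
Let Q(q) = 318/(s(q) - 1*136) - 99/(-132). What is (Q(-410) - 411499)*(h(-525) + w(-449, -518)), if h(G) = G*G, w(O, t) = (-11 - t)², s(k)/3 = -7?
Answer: -68827386290301/314 ≈ -2.1920e+11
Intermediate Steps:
s(k) = -21 (s(k) = 3*(-7) = -21)
h(G) = G²
Q(q) = -801/628 (Q(q) = 318/(-21 - 1*136) - 99/(-132) = 318/(-21 - 136) - 99*(-1/132) = 318/(-157) + ¾ = 318*(-1/157) + ¾ = -318/157 + ¾ = -801/628)
(Q(-410) - 411499)*(h(-525) + w(-449, -518)) = (-801/628 - 411499)*((-525)² + (11 - 518)²) = -258422173*(275625 + (-507)²)/628 = -258422173*(275625 + 257049)/628 = -258422173/628*532674 = -68827386290301/314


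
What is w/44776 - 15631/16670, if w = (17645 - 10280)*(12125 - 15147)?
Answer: -92931145939/186603980 ≈ -498.01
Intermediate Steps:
w = -22257030 (w = 7365*(-3022) = -22257030)
w/44776 - 15631/16670 = -22257030/44776 - 15631/16670 = -22257030*1/44776 - 15631*1/16670 = -11128515/22388 - 15631/16670 = -92931145939/186603980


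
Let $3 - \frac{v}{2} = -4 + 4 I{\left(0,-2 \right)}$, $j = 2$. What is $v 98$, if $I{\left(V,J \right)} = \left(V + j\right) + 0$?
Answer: $-196$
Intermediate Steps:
$I{\left(V,J \right)} = 2 + V$ ($I{\left(V,J \right)} = \left(V + 2\right) + 0 = \left(2 + V\right) + 0 = 2 + V$)
$v = -2$ ($v = 6 - 2 \left(-4 + 4 \left(2 + 0\right)\right) = 6 - 2 \left(-4 + 4 \cdot 2\right) = 6 - 2 \left(-4 + 8\right) = 6 - 8 = -2$)
$v 98 = \left(-2\right) 98 = -196$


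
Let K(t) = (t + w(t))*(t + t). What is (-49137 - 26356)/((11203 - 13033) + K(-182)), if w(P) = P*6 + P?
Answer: -6863/48014 ≈ -0.14294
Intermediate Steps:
w(P) = 7*P (w(P) = 6*P + P = 7*P)
K(t) = 16*t² (K(t) = (t + 7*t)*(t + t) = (8*t)*(2*t) = 16*t²)
(-49137 - 26356)/((11203 - 13033) + K(-182)) = (-49137 - 26356)/((11203 - 13033) + 16*(-182)²) = -75493/(-1830 + 16*33124) = -75493/(-1830 + 529984) = -75493/528154 = -75493*1/528154 = -6863/48014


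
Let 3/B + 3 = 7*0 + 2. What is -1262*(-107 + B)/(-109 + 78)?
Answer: -138820/31 ≈ -4478.1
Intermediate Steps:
B = -3 (B = 3/(-3 + (7*0 + 2)) = 3/(-3 + (0 + 2)) = 3/(-3 + 2) = 3/(-1) = 3*(-1) = -3)
-1262*(-107 + B)/(-109 + 78) = -1262*(-107 - 3)/(-109 + 78) = -(-138820)/(-31) = -(-138820)*(-1)/31 = -1262*110/31 = -138820/31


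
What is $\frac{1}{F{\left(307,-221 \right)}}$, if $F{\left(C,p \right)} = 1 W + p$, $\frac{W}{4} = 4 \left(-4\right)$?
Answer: $- \frac{1}{285} \approx -0.0035088$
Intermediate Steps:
$W = -64$ ($W = 4 \cdot 4 \left(-4\right) = 4 \left(-16\right) = -64$)
$F{\left(C,p \right)} = -64 + p$ ($F{\left(C,p \right)} = 1 \left(-64\right) + p = -64 + p$)
$\frac{1}{F{\left(307,-221 \right)}} = \frac{1}{-64 - 221} = \frac{1}{-285} = - \frac{1}{285}$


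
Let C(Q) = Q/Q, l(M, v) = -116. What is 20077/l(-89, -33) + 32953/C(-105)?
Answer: 3802471/116 ≈ 32780.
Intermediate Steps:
C(Q) = 1
20077/l(-89, -33) + 32953/C(-105) = 20077/(-116) + 32953/1 = 20077*(-1/116) + 32953*1 = -20077/116 + 32953 = 3802471/116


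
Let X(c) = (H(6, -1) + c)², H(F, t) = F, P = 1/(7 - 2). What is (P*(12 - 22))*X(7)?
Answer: -338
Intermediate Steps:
P = ⅕ (P = 1/5 = ⅕ ≈ 0.20000)
X(c) = (6 + c)²
(P*(12 - 22))*X(7) = ((12 - 22)/5)*(6 + 7)² = ((⅕)*(-10))*13² = -2*169 = -338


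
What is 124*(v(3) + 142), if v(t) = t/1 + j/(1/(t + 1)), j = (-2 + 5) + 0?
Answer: 19468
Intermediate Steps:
j = 3 (j = 3 + 0 = 3)
v(t) = 3 + 4*t (v(t) = t/1 + 3/(1/(t + 1)) = t*1 + 3/(1/(1 + t)) = t + 3*(1 + t) = t + (3 + 3*t) = 3 + 4*t)
124*(v(3) + 142) = 124*((3 + 4*3) + 142) = 124*((3 + 12) + 142) = 124*(15 + 142) = 124*157 = 19468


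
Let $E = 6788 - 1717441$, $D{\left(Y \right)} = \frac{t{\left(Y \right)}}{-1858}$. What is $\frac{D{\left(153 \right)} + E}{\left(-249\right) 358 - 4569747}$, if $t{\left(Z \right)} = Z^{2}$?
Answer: $\frac{3178416683}{8656215762} \approx 0.36718$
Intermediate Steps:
$D{\left(Y \right)} = - \frac{Y^{2}}{1858}$ ($D{\left(Y \right)} = \frac{Y^{2}}{-1858} = Y^{2} \left(- \frac{1}{1858}\right) = - \frac{Y^{2}}{1858}$)
$E = -1710653$ ($E = 6788 - 1717441 = -1710653$)
$\frac{D{\left(153 \right)} + E}{\left(-249\right) 358 - 4569747} = \frac{- \frac{153^{2}}{1858} - 1710653}{\left(-249\right) 358 - 4569747} = \frac{\left(- \frac{1}{1858}\right) 23409 - 1710653}{-89142 - 4569747} = \frac{- \frac{23409}{1858} - 1710653}{-4658889} = \left(- \frac{3178416683}{1858}\right) \left(- \frac{1}{4658889}\right) = \frac{3178416683}{8656215762}$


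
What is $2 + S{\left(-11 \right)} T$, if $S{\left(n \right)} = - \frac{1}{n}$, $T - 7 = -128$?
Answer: $-9$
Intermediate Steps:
$T = -121$ ($T = 7 - 128 = -121$)
$2 + S{\left(-11 \right)} T = 2 + - \frac{1}{-11} \left(-121\right) = 2 + \left(-1\right) \left(- \frac{1}{11}\right) \left(-121\right) = 2 + \frac{1}{11} \left(-121\right) = 2 - 11 = -9$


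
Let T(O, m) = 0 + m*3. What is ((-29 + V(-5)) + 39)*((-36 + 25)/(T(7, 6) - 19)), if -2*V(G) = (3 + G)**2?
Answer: 88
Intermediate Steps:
T(O, m) = 3*m (T(O, m) = 0 + 3*m = 3*m)
V(G) = -(3 + G)**2/2
((-29 + V(-5)) + 39)*((-36 + 25)/(T(7, 6) - 19)) = ((-29 - (3 - 5)**2/2) + 39)*((-36 + 25)/(3*6 - 19)) = ((-29 - 1/2*(-2)**2) + 39)*(-11/(18 - 19)) = ((-29 - 1/2*4) + 39)*(-11/(-1)) = ((-29 - 2) + 39)*(-11*(-1)) = (-31 + 39)*11 = 8*11 = 88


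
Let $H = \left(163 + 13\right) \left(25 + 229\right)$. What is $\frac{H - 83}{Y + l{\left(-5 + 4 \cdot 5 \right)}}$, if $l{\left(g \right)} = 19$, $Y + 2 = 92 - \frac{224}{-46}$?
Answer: $\frac{1026283}{2619} \approx 391.86$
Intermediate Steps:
$Y = \frac{2182}{23}$ ($Y = -2 + \left(92 - \frac{224}{-46}\right) = -2 + \left(92 - 224 \left(- \frac{1}{46}\right)\right) = -2 + \left(92 - - \frac{112}{23}\right) = -2 + \left(92 + \frac{112}{23}\right) = -2 + \frac{2228}{23} = \frac{2182}{23} \approx 94.87$)
$H = 44704$ ($H = 176 \cdot 254 = 44704$)
$\frac{H - 83}{Y + l{\left(-5 + 4 \cdot 5 \right)}} = \frac{44704 - 83}{\frac{2182}{23} + 19} = \frac{44621}{\frac{2619}{23}} = 44621 \cdot \frac{23}{2619} = \frac{1026283}{2619}$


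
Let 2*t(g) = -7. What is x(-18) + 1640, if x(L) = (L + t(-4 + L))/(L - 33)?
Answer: 167323/102 ≈ 1640.4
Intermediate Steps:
t(g) = -7/2 (t(g) = (½)*(-7) = -7/2)
x(L) = (-7/2 + L)/(-33 + L) (x(L) = (L - 7/2)/(L - 33) = (-7/2 + L)/(-33 + L))
x(-18) + 1640 = (-7/2 - 18)/(-33 - 18) + 1640 = -43/2/(-51) + 1640 = -1/51*(-43/2) + 1640 = 43/102 + 1640 = 167323/102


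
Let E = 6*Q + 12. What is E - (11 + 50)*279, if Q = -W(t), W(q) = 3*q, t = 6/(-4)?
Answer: -16980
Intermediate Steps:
t = -3/2 (t = 6*(-¼) = -3/2 ≈ -1.5000)
Q = 9/2 (Q = -3*(-3)/2 = -1*(-9/2) = 9/2 ≈ 4.5000)
E = 39 (E = 6*(9/2) + 12 = 27 + 12 = 39)
E - (11 + 50)*279 = 39 - (11 + 50)*279 = 39 - 61*279 = 39 - 1*17019 = 39 - 17019 = -16980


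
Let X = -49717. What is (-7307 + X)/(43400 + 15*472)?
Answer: -3564/3155 ≈ -1.1296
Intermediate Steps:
(-7307 + X)/(43400 + 15*472) = (-7307 - 49717)/(43400 + 15*472) = -57024/(43400 + 7080) = -57024/50480 = -57024*1/50480 = -3564/3155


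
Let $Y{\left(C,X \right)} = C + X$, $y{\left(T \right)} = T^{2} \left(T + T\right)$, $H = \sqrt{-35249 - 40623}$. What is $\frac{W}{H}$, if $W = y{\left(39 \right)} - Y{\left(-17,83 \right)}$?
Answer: $- \frac{29643 i \sqrt{4742}}{4742} \approx - 430.47 i$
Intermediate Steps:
$H = 4 i \sqrt{4742}$ ($H = \sqrt{-75872} = 4 i \sqrt{4742} \approx 275.45 i$)
$y{\left(T \right)} = 2 T^{3}$ ($y{\left(T \right)} = T^{2} \cdot 2 T = 2 T^{3}$)
$W = 118572$ ($W = 2 \cdot 39^{3} - \left(-17 + 83\right) = 2 \cdot 59319 - 66 = 118638 - 66 = 118572$)
$\frac{W}{H} = \frac{118572}{4 i \sqrt{4742}} = 118572 \left(- \frac{i \sqrt{4742}}{18968}\right) = - \frac{29643 i \sqrt{4742}}{4742}$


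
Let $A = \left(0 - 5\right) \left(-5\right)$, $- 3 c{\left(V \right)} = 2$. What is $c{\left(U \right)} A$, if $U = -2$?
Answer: $- \frac{50}{3} \approx -16.667$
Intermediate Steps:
$c{\left(V \right)} = - \frac{2}{3}$ ($c{\left(V \right)} = \left(- \frac{1}{3}\right) 2 = - \frac{2}{3}$)
$A = 25$ ($A = \left(-5\right) \left(-5\right) = 25$)
$c{\left(U \right)} A = \left(- \frac{2}{3}\right) 25 = - \frac{50}{3}$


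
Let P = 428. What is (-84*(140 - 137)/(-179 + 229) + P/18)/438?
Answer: 2108/49275 ≈ 0.042780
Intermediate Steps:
(-84*(140 - 137)/(-179 + 229) + P/18)/438 = (-84*(140 - 137)/(-179 + 229) + 428/18)/438 = (-84/(50/3) + 428*(1/18))*(1/438) = (-84/(50*(1/3)) + 214/9)*(1/438) = (-84/50/3 + 214/9)*(1/438) = (-84*3/50 + 214/9)*(1/438) = (-126/25 + 214/9)*(1/438) = (4216/225)*(1/438) = 2108/49275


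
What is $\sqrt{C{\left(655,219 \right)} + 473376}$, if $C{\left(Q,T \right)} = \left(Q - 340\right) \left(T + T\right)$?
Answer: $\sqrt{611346} \approx 781.89$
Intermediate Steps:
$C{\left(Q,T \right)} = 2 T \left(-340 + Q\right)$ ($C{\left(Q,T \right)} = \left(-340 + Q\right) 2 T = 2 T \left(-340 + Q\right)$)
$\sqrt{C{\left(655,219 \right)} + 473376} = \sqrt{2 \cdot 219 \left(-340 + 655\right) + 473376} = \sqrt{2 \cdot 219 \cdot 315 + 473376} = \sqrt{137970 + 473376} = \sqrt{611346}$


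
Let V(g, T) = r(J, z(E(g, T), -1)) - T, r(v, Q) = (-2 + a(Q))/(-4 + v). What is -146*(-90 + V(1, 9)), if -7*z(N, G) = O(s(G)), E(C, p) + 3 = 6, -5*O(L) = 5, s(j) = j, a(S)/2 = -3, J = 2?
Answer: 13870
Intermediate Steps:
a(S) = -6 (a(S) = 2*(-3) = -6)
O(L) = -1 (O(L) = -⅕*5 = -1)
E(C, p) = 3 (E(C, p) = -3 + 6 = 3)
z(N, G) = ⅐ (z(N, G) = -⅐*(-1) = ⅐)
r(v, Q) = -8/(-4 + v) (r(v, Q) = (-2 - 6)/(-4 + v) = -8/(-4 + v))
V(g, T) = 4 - T (V(g, T) = -8/(-4 + 2) - T = -8/(-2) - T = -8*(-½) - T = 4 - T)
-146*(-90 + V(1, 9)) = -146*(-90 + (4 - 1*9)) = -146*(-90 + (4 - 9)) = -146*(-90 - 5) = -146*(-95) = 13870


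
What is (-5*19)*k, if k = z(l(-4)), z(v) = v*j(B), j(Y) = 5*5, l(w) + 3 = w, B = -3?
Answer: 16625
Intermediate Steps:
l(w) = -3 + w
j(Y) = 25
z(v) = 25*v (z(v) = v*25 = 25*v)
k = -175 (k = 25*(-3 - 4) = 25*(-7) = -175)
(-5*19)*k = -5*19*(-175) = -95*(-175) = 16625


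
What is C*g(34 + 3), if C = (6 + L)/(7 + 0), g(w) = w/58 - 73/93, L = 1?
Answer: -793/5394 ≈ -0.14702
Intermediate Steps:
g(w) = -73/93 + w/58 (g(w) = w*(1/58) - 73*1/93 = w/58 - 73/93 = -73/93 + w/58)
C = 1 (C = (6 + 1)/(7 + 0) = 7/7 = 7*(1/7) = 1)
C*g(34 + 3) = 1*(-73/93 + (34 + 3)/58) = 1*(-73/93 + (1/58)*37) = 1*(-73/93 + 37/58) = 1*(-793/5394) = -793/5394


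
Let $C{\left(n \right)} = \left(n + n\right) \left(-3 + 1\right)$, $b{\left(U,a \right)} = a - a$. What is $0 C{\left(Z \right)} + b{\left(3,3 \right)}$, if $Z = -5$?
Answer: $0$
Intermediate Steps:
$b{\left(U,a \right)} = 0$
$C{\left(n \right)} = - 4 n$ ($C{\left(n \right)} = 2 n \left(-2\right) = - 4 n$)
$0 C{\left(Z \right)} + b{\left(3,3 \right)} = 0 \left(\left(-4\right) \left(-5\right)\right) + 0 = 0 \cdot 20 + 0 = 0 + 0 = 0$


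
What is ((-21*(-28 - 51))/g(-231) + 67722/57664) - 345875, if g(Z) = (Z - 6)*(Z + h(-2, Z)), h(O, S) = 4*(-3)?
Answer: -2423252693953/7006176 ≈ -3.4587e+5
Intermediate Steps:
h(O, S) = -12
g(Z) = (-12 + Z)*(-6 + Z) (g(Z) = (Z - 6)*(Z - 12) = (-6 + Z)*(-12 + Z) = (-12 + Z)*(-6 + Z))
((-21*(-28 - 51))/g(-231) + 67722/57664) - 345875 = ((-21*(-28 - 51))/(72 + (-231)**2 - 18*(-231)) + 67722/57664) - 345875 = ((-21*(-79))/(72 + 53361 + 4158) + 67722*(1/57664)) - 345875 = (1659/57591 + 33861/28832) - 345875 = (1659*(1/57591) + 33861/28832) - 345875 = (7/243 + 33861/28832) - 345875 = 8430047/7006176 - 345875 = -2423252693953/7006176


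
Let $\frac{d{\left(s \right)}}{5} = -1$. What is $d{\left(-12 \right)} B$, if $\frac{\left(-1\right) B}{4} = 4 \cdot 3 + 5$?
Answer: $340$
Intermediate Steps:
$d{\left(s \right)} = -5$ ($d{\left(s \right)} = 5 \left(-1\right) = -5$)
$B = -68$ ($B = - 4 \left(4 \cdot 3 + 5\right) = - 4 \left(12 + 5\right) = \left(-4\right) 17 = -68$)
$d{\left(-12 \right)} B = \left(-5\right) \left(-68\right) = 340$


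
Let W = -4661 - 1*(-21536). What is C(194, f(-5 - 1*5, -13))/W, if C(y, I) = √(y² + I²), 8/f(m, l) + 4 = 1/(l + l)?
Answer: 2*√103745041/1771875 ≈ 0.011497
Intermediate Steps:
f(m, l) = 8/(-4 + 1/(2*l)) (f(m, l) = 8/(-4 + 1/(l + l)) = 8/(-4 + 1/(2*l)))
W = 16875 (W = -4661 + 21536 = 16875)
C(y, I) = √(I² + y²)
C(194, f(-5 - 1*5, -13))/W = √((-16*(-13)/(-1 + 8*(-13)))² + 194²)/16875 = √((-16*(-13)/(-1 - 104))² + 37636)*(1/16875) = √((-16*(-13)/(-105))² + 37636)*(1/16875) = √((-16*(-13)*(-1/105))² + 37636)*(1/16875) = √((-208/105)² + 37636)*(1/16875) = √(43264/11025 + 37636)*(1/16875) = √(414980164/11025)*(1/16875) = (2*√103745041/105)*(1/16875) = 2*√103745041/1771875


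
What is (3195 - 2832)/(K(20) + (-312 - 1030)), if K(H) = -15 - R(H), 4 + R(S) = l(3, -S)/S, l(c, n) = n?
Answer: -363/1352 ≈ -0.26849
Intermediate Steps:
R(S) = -5 (R(S) = -4 + (-S)/S = -4 - 1 = -5)
K(H) = -10 (K(H) = -15 - 1*(-5) = -15 + 5 = -10)
(3195 - 2832)/(K(20) + (-312 - 1030)) = (3195 - 2832)/(-10 + (-312 - 1030)) = 363/(-10 - 1342) = 363/(-1352) = 363*(-1/1352) = -363/1352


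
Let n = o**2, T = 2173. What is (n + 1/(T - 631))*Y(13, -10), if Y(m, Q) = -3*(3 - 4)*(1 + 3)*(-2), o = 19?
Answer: -2226652/257 ≈ -8664.0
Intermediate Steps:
n = 361 (n = 19**2 = 361)
Y(m, Q) = -24 (Y(m, Q) = -(-3)*4*(-2) = -3*(-4)*(-2) = 12*(-2) = -24)
(n + 1/(T - 631))*Y(13, -10) = (361 + 1/(2173 - 631))*(-24) = (361 + 1/1542)*(-24) = (556663/1542)*(-24) = -2226652/257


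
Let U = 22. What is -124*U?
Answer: -2728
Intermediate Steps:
-124*U = -124*22 = -2728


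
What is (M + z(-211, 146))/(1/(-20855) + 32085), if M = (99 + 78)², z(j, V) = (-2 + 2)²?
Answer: 653366295/669132674 ≈ 0.97644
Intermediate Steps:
z(j, V) = 0 (z(j, V) = 0² = 0)
M = 31329 (M = 177² = 31329)
(M + z(-211, 146))/(1/(-20855) + 32085) = (31329 + 0)/(1/(-20855) + 32085) = 31329/(-1/20855 + 32085) = 31329/(669132674/20855) = 31329*(20855/669132674) = 653366295/669132674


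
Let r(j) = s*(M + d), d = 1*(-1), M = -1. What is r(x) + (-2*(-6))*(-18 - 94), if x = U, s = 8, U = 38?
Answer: -1360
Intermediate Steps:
d = -1
x = 38
r(j) = -16 (r(j) = 8*(-1 - 1) = 8*(-2) = -16)
r(x) + (-2*(-6))*(-18 - 94) = -16 + (-2*(-6))*(-18 - 94) = -16 + 12*(-112) = -16 - 1344 = -1360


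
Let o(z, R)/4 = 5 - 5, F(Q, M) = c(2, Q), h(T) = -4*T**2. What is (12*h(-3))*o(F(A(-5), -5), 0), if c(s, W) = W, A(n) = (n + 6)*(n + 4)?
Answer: 0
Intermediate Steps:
A(n) = (4 + n)*(6 + n) (A(n) = (6 + n)*(4 + n) = (4 + n)*(6 + n))
F(Q, M) = Q
o(z, R) = 0 (o(z, R) = 4*(5 - 5) = 4*0 = 0)
(12*h(-3))*o(F(A(-5), -5), 0) = (12*(-4*(-3)**2))*0 = (12*(-4*9))*0 = (12*(-36))*0 = -432*0 = 0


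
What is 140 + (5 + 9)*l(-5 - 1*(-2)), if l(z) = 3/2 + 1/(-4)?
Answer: 315/2 ≈ 157.50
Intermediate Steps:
l(z) = 5/4 (l(z) = 3*(½) + 1*(-¼) = 3/2 - ¼ = 5/4)
140 + (5 + 9)*l(-5 - 1*(-2)) = 140 + (5 + 9)*(5/4) = 140 + 14*(5/4) = 140 + 35/2 = 315/2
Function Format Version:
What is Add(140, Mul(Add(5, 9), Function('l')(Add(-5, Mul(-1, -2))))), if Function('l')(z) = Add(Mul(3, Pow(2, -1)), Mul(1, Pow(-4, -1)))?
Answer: Rational(315, 2) ≈ 157.50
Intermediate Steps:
Function('l')(z) = Rational(5, 4) (Function('l')(z) = Add(Mul(3, Rational(1, 2)), Mul(1, Rational(-1, 4))) = Add(Rational(3, 2), Rational(-1, 4)) = Rational(5, 4))
Add(140, Mul(Add(5, 9), Function('l')(Add(-5, Mul(-1, -2))))) = Add(140, Mul(Add(5, 9), Rational(5, 4))) = Add(140, Mul(14, Rational(5, 4))) = Add(140, Rational(35, 2)) = Rational(315, 2)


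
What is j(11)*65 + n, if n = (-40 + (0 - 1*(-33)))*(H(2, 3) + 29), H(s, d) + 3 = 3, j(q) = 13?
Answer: 642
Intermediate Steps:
H(s, d) = 0 (H(s, d) = -3 + 3 = 0)
n = -203 (n = (-40 + (0 - 1*(-33)))*(0 + 29) = (-40 + (0 + 33))*29 = (-40 + 33)*29 = -7*29 = -203)
j(11)*65 + n = 13*65 - 203 = 845 - 203 = 642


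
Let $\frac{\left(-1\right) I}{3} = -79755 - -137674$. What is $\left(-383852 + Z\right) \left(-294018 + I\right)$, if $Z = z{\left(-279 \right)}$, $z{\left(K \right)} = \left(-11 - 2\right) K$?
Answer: $177859749375$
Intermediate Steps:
$z{\left(K \right)} = - 13 K$
$Z = 3627$ ($Z = \left(-13\right) \left(-279\right) = 3627$)
$I = -173757$ ($I = - 3 \left(-79755 - -137674\right) = - 3 \left(-79755 + 137674\right) = \left(-3\right) 57919 = -173757$)
$\left(-383852 + Z\right) \left(-294018 + I\right) = \left(-383852 + 3627\right) \left(-294018 - 173757\right) = \left(-380225\right) \left(-467775\right) = 177859749375$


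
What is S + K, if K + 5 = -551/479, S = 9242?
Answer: 4423972/479 ≈ 9235.8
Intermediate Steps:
K = -2946/479 (K = -5 - 551/479 = -2946/479 ≈ -6.1503)
S + K = 9242 - 2946/479 = 4423972/479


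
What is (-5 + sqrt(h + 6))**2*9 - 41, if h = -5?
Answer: 103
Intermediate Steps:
(-5 + sqrt(h + 6))**2*9 - 41 = (-5 + sqrt(-5 + 6))**2*9 - 41 = (-5 + sqrt(1))**2*9 - 41 = (-5 + 1)**2*9 - 41 = (-4)**2*9 - 41 = 16*9 - 41 = 144 - 41 = 103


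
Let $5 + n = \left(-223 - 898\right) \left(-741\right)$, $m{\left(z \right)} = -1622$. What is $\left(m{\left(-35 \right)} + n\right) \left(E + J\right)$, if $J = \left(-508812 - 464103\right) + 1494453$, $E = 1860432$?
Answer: $1974734116980$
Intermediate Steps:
$n = 830656$ ($n = -5 + \left(-223 - 898\right) \left(-741\right) = -5 - -830661 = -5 + 830661 = 830656$)
$J = 521538$ ($J = -972915 + 1494453 = 521538$)
$\left(m{\left(-35 \right)} + n\right) \left(E + J\right) = \left(-1622 + 830656\right) \left(1860432 + 521538\right) = 829034 \cdot 2381970 = 1974734116980$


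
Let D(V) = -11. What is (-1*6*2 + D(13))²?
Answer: 529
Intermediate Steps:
(-1*6*2 + D(13))² = (-1*6*2 - 11)² = (-6*2 - 11)² = (-12 - 11)² = (-23)² = 529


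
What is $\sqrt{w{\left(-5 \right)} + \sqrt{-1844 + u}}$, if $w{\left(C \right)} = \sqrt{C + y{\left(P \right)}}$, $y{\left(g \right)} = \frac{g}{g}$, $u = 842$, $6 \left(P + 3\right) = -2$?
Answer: $\sqrt{i} \sqrt{2 + \sqrt{1002}} \approx 4.1021 + 4.1021 i$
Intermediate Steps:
$P = - \frac{10}{3}$ ($P = -3 + \frac{1}{6} \left(-2\right) = -3 - \frac{1}{3} = - \frac{10}{3} \approx -3.3333$)
$y{\left(g \right)} = 1$
$w{\left(C \right)} = \sqrt{1 + C}$ ($w{\left(C \right)} = \sqrt{C + 1} = \sqrt{1 + C}$)
$\sqrt{w{\left(-5 \right)} + \sqrt{-1844 + u}} = \sqrt{\sqrt{1 - 5} + \sqrt{-1844 + 842}} = \sqrt{\sqrt{-4} + \sqrt{-1002}} = \sqrt{2 i + i \sqrt{1002}}$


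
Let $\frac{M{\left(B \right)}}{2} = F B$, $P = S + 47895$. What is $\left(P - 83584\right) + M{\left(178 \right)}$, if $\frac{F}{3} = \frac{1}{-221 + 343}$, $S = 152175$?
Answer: $\frac{7106180}{61} \approx 1.1649 \cdot 10^{5}$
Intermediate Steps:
$F = \frac{3}{122}$ ($F = \frac{3}{-221 + 343} = \frac{3}{122} \approx 0.02459$)
$P = 200070$ ($P = 152175 + 47895 = 200070$)
$M{\left(B \right)} = \frac{3 B}{61}$ ($M{\left(B \right)} = 2 \frac{3 B}{122} = \frac{3 B}{61}$)
$\left(P - 83584\right) + M{\left(178 \right)} = \left(200070 - 83584\right) + \frac{3}{61} \cdot 178 = 116486 + \frac{534}{61} = \frac{7106180}{61}$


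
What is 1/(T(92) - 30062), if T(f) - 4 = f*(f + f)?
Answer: -1/13130 ≈ -7.6161e-5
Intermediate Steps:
T(f) = 4 + 2*f**2 (T(f) = 4 + f*(f + f) = 4 + f*(2*f) = 4 + 2*f**2)
1/(T(92) - 30062) = 1/((4 + 2*92**2) - 30062) = 1/((4 + 2*8464) - 30062) = 1/((4 + 16928) - 30062) = 1/(16932 - 30062) = 1/(-13130) = -1/13130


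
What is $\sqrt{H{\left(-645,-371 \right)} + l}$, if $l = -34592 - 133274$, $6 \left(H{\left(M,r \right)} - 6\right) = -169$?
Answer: $\frac{i \sqrt{6043974}}{6} \approx 409.74 i$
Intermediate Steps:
$H{\left(M,r \right)} = - \frac{133}{6}$ ($H{\left(M,r \right)} = 6 + \frac{1}{6} \left(-169\right) = 6 - \frac{169}{6} = - \frac{133}{6}$)
$l = -167866$
$\sqrt{H{\left(-645,-371 \right)} + l} = \sqrt{- \frac{133}{6} - 167866} = \sqrt{- \frac{1007329}{6}} = \frac{i \sqrt{6043974}}{6}$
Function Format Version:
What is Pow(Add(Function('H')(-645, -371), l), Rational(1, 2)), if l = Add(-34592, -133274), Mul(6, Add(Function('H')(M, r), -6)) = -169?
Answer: Mul(Rational(1, 6), I, Pow(6043974, Rational(1, 2))) ≈ Mul(409.74, I)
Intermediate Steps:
Function('H')(M, r) = Rational(-133, 6) (Function('H')(M, r) = Add(6, Mul(Rational(1, 6), -169)) = Add(6, Rational(-169, 6)) = Rational(-133, 6))
l = -167866
Pow(Add(Function('H')(-645, -371), l), Rational(1, 2)) = Pow(Add(Rational(-133, 6), -167866), Rational(1, 2)) = Pow(Rational(-1007329, 6), Rational(1, 2)) = Mul(Rational(1, 6), I, Pow(6043974, Rational(1, 2)))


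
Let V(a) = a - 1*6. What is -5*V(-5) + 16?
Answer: 71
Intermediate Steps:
V(a) = -6 + a (V(a) = a - 6 = -6 + a)
-5*V(-5) + 16 = -5*(-6 - 5) + 16 = -5*(-11) + 16 = 55 + 16 = 71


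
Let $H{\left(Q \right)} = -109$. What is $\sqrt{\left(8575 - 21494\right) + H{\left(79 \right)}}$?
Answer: $2 i \sqrt{3257} \approx 114.14 i$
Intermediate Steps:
$\sqrt{\left(8575 - 21494\right) + H{\left(79 \right)}} = \sqrt{\left(8575 - 21494\right) - 109} = \sqrt{-12919 - 109} = \sqrt{-13028} = 2 i \sqrt{3257}$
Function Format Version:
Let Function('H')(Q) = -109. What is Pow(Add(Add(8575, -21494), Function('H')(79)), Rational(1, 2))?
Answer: Mul(2, I, Pow(3257, Rational(1, 2))) ≈ Mul(114.14, I)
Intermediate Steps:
Pow(Add(Add(8575, -21494), Function('H')(79)), Rational(1, 2)) = Pow(Add(Add(8575, -21494), -109), Rational(1, 2)) = Pow(Add(-12919, -109), Rational(1, 2)) = Pow(-13028, Rational(1, 2)) = Mul(2, I, Pow(3257, Rational(1, 2)))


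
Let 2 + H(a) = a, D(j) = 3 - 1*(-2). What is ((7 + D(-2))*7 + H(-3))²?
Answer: 6241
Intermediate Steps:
D(j) = 5 (D(j) = 3 + 2 = 5)
H(a) = -2 + a
((7 + D(-2))*7 + H(-3))² = ((7 + 5)*7 + (-2 - 3))² = (12*7 - 5)² = (84 - 5)² = 79² = 6241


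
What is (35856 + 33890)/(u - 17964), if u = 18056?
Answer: 34873/46 ≈ 758.11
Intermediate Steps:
(35856 + 33890)/(u - 17964) = (35856 + 33890)/(18056 - 17964) = 69746/92 = 69746*(1/92) = 34873/46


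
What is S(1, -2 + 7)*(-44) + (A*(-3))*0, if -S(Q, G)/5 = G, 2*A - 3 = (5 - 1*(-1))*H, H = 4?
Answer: 1100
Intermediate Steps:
A = 27/2 (A = 3/2 + ((5 - 1*(-1))*4)/2 = 3/2 + ((5 + 1)*4)/2 = 3/2 + (6*4)/2 = 3/2 + (1/2)*24 = 3/2 + 12 = 27/2 ≈ 13.500)
S(Q, G) = -5*G
S(1, -2 + 7)*(-44) + (A*(-3))*0 = -5*(-2 + 7)*(-44) + ((27/2)*(-3))*0 = -5*5*(-44) - 81/2*0 = -25*(-44) + 0 = 1100 + 0 = 1100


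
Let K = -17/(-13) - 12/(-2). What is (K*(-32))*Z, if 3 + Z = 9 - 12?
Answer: 18240/13 ≈ 1403.1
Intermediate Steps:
Z = -6 (Z = -3 + (9 - 12) = -3 - 3 = -6)
K = 95/13 (K = -17*(-1/13) - 12*(-½) = 17/13 + 6 = 95/13 ≈ 7.3077)
(K*(-32))*Z = ((95/13)*(-32))*(-6) = -3040/13*(-6) = 18240/13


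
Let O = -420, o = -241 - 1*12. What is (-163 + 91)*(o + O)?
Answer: 48456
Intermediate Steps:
o = -253 (o = -241 - 12 = -253)
(-163 + 91)*(o + O) = (-163 + 91)*(-253 - 420) = -72*(-673) = 48456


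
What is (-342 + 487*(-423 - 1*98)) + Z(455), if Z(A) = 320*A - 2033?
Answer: -110502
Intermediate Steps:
Z(A) = -2033 + 320*A
(-342 + 487*(-423 - 1*98)) + Z(455) = (-342 + 487*(-423 - 1*98)) + (-2033 + 320*455) = (-342 + 487*(-423 - 98)) + (-2033 + 145600) = (-342 + 487*(-521)) + 143567 = (-342 - 253727) + 143567 = -254069 + 143567 = -110502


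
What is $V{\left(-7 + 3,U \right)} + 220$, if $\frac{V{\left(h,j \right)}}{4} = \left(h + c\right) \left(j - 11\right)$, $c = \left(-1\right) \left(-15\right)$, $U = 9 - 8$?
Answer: $-220$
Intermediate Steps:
$U = 1$
$c = 15$
$V{\left(h,j \right)} = 4 \left(-11 + j\right) \left(15 + h\right)$ ($V{\left(h,j \right)} = 4 \left(h + 15\right) \left(j - 11\right) = 4 \left(15 + h\right) \left(-11 + j\right) = 4 \left(-11 + j\right) \left(15 + h\right)$)
$V{\left(-7 + 3,U \right)} + 220 = \left(-660 - 44 \left(-7 + 3\right) + 60 \cdot 1 + 4 \left(-7 + 3\right) 1\right) + 220 = \left(-660 - -176 + 60 + 4 \left(-4\right) 1\right) + 220 = \left(-660 + 176 + 60 - 16\right) + 220 = -440 + 220 = -220$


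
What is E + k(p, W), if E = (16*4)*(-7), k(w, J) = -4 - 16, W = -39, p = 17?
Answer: -468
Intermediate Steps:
k(w, J) = -20
E = -448 (E = 64*(-7) = -448)
E + k(p, W) = -448 - 20 = -468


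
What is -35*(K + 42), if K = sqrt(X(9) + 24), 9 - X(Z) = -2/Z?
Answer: -1470 - 35*sqrt(299)/3 ≈ -1671.7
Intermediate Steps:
X(Z) = 9 + 2/Z (X(Z) = 9 - (-2)/Z = 9 + 2/Z)
K = sqrt(299)/3 (K = sqrt((9 + 2/9) + 24) = sqrt(83/9 + 24) = sqrt(299/9) = sqrt(299)/3 ≈ 5.7639)
-35*(K + 42) = -35*(sqrt(299)/3 + 42) = -35*(42 + sqrt(299)/3) = -1470 - 35*sqrt(299)/3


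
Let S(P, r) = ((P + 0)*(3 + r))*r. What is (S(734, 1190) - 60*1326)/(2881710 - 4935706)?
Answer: -260489555/513499 ≈ -507.28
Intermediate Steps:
S(P, r) = P*r*(3 + r) (S(P, r) = (P*(3 + r))*r = P*r*(3 + r))
(S(734, 1190) - 60*1326)/(2881710 - 4935706) = (734*1190*(3 + 1190) - 60*1326)/(2881710 - 4935706) = (734*1190*1193 - 79560)/(-2053996) = (1042037780 - 79560)*(-1/2053996) = 1041958220*(-1/2053996) = -260489555/513499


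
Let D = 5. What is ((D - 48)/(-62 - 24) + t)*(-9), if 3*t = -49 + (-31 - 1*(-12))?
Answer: 399/2 ≈ 199.50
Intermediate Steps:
t = -68/3 (t = (-49 + (-31 - 1*(-12)))/3 = (-49 + (-31 + 12))/3 = (-49 - 19)/3 = (⅓)*(-68) = -68/3 ≈ -22.667)
((D - 48)/(-62 - 24) + t)*(-9) = ((5 - 48)/(-62 - 24) - 68/3)*(-9) = (-43/(-86) - 68/3)*(-9) = (-43*(-1/86) - 68/3)*(-9) = (½ - 68/3)*(-9) = -133/6*(-9) = 399/2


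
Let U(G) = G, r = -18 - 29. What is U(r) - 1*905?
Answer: -952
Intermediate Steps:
r = -47
U(r) - 1*905 = -47 - 1*905 = -47 - 905 = -952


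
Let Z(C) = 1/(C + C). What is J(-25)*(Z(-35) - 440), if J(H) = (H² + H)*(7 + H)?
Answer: 33265080/7 ≈ 4.7522e+6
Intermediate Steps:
J(H) = (7 + H)*(H + H²) (J(H) = (H + H²)*(7 + H) = (7 + H)*(H + H²))
Z(C) = 1/(2*C)
J(-25)*(Z(-35) - 440) = (-25*(7 + (-25)² + 8*(-25)))*((½)/(-35) - 440) = (-25*(7 + 625 - 200))*((½)*(-1/35) - 440) = (-25*432)*(-1/70 - 440) = -10800*(-30801/70) = 33265080/7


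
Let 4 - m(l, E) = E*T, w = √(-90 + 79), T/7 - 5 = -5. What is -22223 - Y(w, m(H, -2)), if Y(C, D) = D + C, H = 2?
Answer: -22227 - I*√11 ≈ -22227.0 - 3.3166*I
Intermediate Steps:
T = 0 (T = 35 + 7*(-5) = 35 - 35 = 0)
w = I*√11 (w = √(-11) = I*√11 ≈ 3.3166*I)
m(l, E) = 4 (m(l, E) = 4 - E*0 = 4 - 1*0 = 4 + 0 = 4)
Y(C, D) = C + D
-22223 - Y(w, m(H, -2)) = -22223 - (I*√11 + 4) = -22223 - (4 + I*√11) = -22223 + (-4 - I*√11) = -22227 - I*√11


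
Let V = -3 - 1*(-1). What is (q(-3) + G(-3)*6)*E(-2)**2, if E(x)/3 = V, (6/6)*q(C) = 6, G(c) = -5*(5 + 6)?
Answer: -11664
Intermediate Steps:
V = -2 (V = -3 + 1 = -2)
G(c) = -55 (G(c) = -5*11 = -55)
q(C) = 6
E(x) = -6 (E(x) = 3*(-2) = -6)
(q(-3) + G(-3)*6)*E(-2)**2 = (6 - 55*6)*(-6)**2 = (6 - 330)*36 = -324*36 = -11664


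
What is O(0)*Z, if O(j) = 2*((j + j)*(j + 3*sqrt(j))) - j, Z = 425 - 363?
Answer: 0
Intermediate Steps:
Z = 62
O(j) = -j + 4*j*(j + 3*sqrt(j)) (O(j) = 2*((2*j)*(j + 3*sqrt(j))) - j = 2*(2*j*(j + 3*sqrt(j))) - j = 4*j*(j + 3*sqrt(j)) - j = -j + 4*j*(j + 3*sqrt(j)))
O(0)*Z = (-1*0 + 4*0**2 + 12*0**(3/2))*62 = (0 + 4*0 + 12*0)*62 = (0 + 0 + 0)*62 = 0*62 = 0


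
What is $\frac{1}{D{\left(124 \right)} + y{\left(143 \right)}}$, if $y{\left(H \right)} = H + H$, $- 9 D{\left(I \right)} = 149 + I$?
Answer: $\frac{3}{767} \approx 0.0039113$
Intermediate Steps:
$D{\left(I \right)} = - \frac{149}{9} - \frac{I}{9}$ ($D{\left(I \right)} = - \frac{149 + I}{9} = - \frac{149}{9} - \frac{I}{9}$)
$y{\left(H \right)} = 2 H$
$\frac{1}{D{\left(124 \right)} + y{\left(143 \right)}} = \frac{1}{\left(- \frac{149}{9} - \frac{124}{9}\right) + 2 \cdot 143} = \frac{1}{\left(- \frac{149}{9} - \frac{124}{9}\right) + 286} = \frac{1}{- \frac{91}{3} + 286} = \frac{1}{\frac{767}{3}} = \frac{3}{767}$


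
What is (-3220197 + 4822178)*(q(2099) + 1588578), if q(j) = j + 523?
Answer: 2549072167200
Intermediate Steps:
q(j) = 523 + j
(-3220197 + 4822178)*(q(2099) + 1588578) = (-3220197 + 4822178)*((523 + 2099) + 1588578) = 1601981*(2622 + 1588578) = 1601981*1591200 = 2549072167200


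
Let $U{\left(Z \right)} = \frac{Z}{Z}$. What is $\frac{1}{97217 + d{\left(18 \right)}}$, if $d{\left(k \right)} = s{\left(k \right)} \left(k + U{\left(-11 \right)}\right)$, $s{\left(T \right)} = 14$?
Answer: $\frac{1}{97483} \approx 1.0258 \cdot 10^{-5}$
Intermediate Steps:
$U{\left(Z \right)} = 1$
$d{\left(k \right)} = 14 + 14 k$ ($d{\left(k \right)} = 14 \left(k + 1\right) = 14 \left(1 + k\right) = 14 + 14 k$)
$\frac{1}{97217 + d{\left(18 \right)}} = \frac{1}{97217 + \left(14 + 14 \cdot 18\right)} = \frac{1}{97217 + \left(14 + 252\right)} = \frac{1}{97217 + 266} = \frac{1}{97483}$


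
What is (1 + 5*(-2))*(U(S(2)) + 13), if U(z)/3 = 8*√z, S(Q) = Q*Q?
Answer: -549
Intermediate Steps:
S(Q) = Q²
U(z) = 24*√z (U(z) = 3*(8*√z) = 24*√z)
(1 + 5*(-2))*(U(S(2)) + 13) = (1 + 5*(-2))*(24*√(2²) + 13) = (1 - 10)*(24*√4 + 13) = -9*(24*2 + 13) = -9*(48 + 13) = -9*61 = -549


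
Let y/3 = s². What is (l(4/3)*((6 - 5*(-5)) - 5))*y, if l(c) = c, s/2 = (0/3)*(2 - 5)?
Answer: 0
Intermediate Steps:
s = 0 (s = 2*((0/3)*(2 - 5)) = 2*((0*(⅓))*(-3)) = 2*(0*(-3)) = 2*0 = 0)
y = 0 (y = 3*0² = 3*0 = 0)
(l(4/3)*((6 - 5*(-5)) - 5))*y = ((4/3)*((6 - 5*(-5)) - 5))*0 = ((4*(⅓))*((6 + 25) - 5))*0 = (4*(31 - 5)/3)*0 = ((4/3)*26)*0 = (104/3)*0 = 0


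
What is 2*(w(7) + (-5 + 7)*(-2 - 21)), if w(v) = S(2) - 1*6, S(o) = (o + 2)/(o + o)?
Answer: -102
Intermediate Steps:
S(o) = (2 + o)/(2*o) (S(o) = (2 + o)/((2*o)) = (2 + o)*(1/(2*o)) = (2 + o)/(2*o))
w(v) = -5 (w(v) = (½)*(2 + 2)/2 - 1*6 = (½)*(½)*4 - 6 = 1 - 6 = -5)
2*(w(7) + (-5 + 7)*(-2 - 21)) = 2*(-5 + (-5 + 7)*(-2 - 21)) = 2*(-5 + 2*(-23)) = 2*(-5 - 46) = 2*(-51) = -102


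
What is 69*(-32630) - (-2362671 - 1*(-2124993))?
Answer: -2013792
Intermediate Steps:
69*(-32630) - (-2362671 - 1*(-2124993)) = -2251470 - (-2362671 + 2124993) = -2251470 - 1*(-237678) = -2251470 + 237678 = -2013792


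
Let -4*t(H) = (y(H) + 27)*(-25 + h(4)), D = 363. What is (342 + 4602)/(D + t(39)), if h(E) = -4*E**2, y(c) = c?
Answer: 3296/1221 ≈ 2.6994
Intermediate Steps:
t(H) = 2403/4 + 89*H/4 (t(H) = -(H + 27)*(-25 - 4*4**2)/4 = -(27 + H)*(-25 - 4*16)/4 = -(27 + H)*(-25 - 64)/4 = -(27 + H)*(-89)/4 = -(-2403 - 89*H)/4 = 2403/4 + 89*H/4)
(342 + 4602)/(D + t(39)) = (342 + 4602)/(363 + (2403/4 + (89/4)*39)) = 4944/(363 + (2403/4 + 3471/4)) = 4944/(363 + 2937/2) = 4944/(3663/2) = 4944*(2/3663) = 3296/1221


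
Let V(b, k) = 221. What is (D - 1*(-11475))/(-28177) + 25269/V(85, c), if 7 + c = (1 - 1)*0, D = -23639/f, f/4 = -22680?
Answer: 9194712802163/80703436320 ≈ 113.93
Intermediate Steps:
f = -90720 (f = 4*(-22680) = -90720)
D = 3377/12960 (D = -23639/(-90720) = -23639*(-1/90720) = 3377/12960 ≈ 0.26057)
c = -7 (c = -7 + (1 - 1)*0 = -7 + 0*0 = -7 + 0 = -7)
(D - 1*(-11475))/(-28177) + 25269/V(85, c) = (3377/12960 - 1*(-11475))/(-28177) + 25269/221 = (3377/12960 + 11475)*(-1/28177) + 25269*(1/221) = (148719377/12960)*(-1/28177) + 25269/221 = -148719377/365173920 + 25269/221 = 9194712802163/80703436320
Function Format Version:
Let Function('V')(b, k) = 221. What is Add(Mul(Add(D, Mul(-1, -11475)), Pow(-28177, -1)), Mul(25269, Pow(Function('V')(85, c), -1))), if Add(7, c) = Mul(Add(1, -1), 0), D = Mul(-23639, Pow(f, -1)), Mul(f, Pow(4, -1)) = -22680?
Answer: Rational(9194712802163, 80703436320) ≈ 113.93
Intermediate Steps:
f = -90720 (f = Mul(4, -22680) = -90720)
D = Rational(3377, 12960) (D = Mul(-23639, Pow(-90720, -1)) = Mul(-23639, Rational(-1, 90720)) = Rational(3377, 12960) ≈ 0.26057)
c = -7 (c = Add(-7, Mul(Add(1, -1), 0)) = Add(-7, Mul(0, 0)) = Add(-7, 0) = -7)
Add(Mul(Add(D, Mul(-1, -11475)), Pow(-28177, -1)), Mul(25269, Pow(Function('V')(85, c), -1))) = Add(Mul(Add(Rational(3377, 12960), Mul(-1, -11475)), Pow(-28177, -1)), Mul(25269, Pow(221, -1))) = Add(Mul(Add(Rational(3377, 12960), 11475), Rational(-1, 28177)), Mul(25269, Rational(1, 221))) = Add(Mul(Rational(148719377, 12960), Rational(-1, 28177)), Rational(25269, 221)) = Add(Rational(-148719377, 365173920), Rational(25269, 221)) = Rational(9194712802163, 80703436320)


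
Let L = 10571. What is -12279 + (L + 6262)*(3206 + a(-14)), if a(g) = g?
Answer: 53718657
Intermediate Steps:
-12279 + (L + 6262)*(3206 + a(-14)) = -12279 + (10571 + 6262)*(3206 - 14) = -12279 + 16833*3192 = -12279 + 53730936 = 53718657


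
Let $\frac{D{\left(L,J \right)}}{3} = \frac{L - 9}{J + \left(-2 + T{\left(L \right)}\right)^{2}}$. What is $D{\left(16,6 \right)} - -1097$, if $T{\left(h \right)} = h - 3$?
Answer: $\frac{139340}{127} \approx 1097.2$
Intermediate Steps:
$T{\left(h \right)} = -3 + h$
$D{\left(L,J \right)} = \frac{3 \left(-9 + L\right)}{J + \left(-5 + L\right)^{2}}$ ($D{\left(L,J \right)} = 3 \frac{L - 9}{J + \left(-2 + \left(-3 + L\right)\right)^{2}} = 3 \frac{-9 + L}{J + \left(-5 + L\right)^{2}} = \frac{3 \left(-9 + L\right)}{J + \left(-5 + L\right)^{2}}$)
$D{\left(16,6 \right)} - -1097 = \frac{3 \left(-9 + 16\right)}{6 + \left(-5 + 16\right)^{2}} - -1097 = 3 \frac{1}{6 + 11^{2}} \cdot 7 + 1097 = 3 \frac{1}{6 + 121} \cdot 7 + 1097 = 3 \cdot \frac{1}{127} \cdot 7 + 1097 = \frac{21}{127} + 1097 = \frac{139340}{127}$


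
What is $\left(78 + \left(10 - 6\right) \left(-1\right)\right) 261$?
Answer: $19314$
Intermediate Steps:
$\left(78 + \left(10 - 6\right) \left(-1\right)\right) 261 = \left(78 + 4 \left(-1\right)\right) 261 = \left(78 - 4\right) 261 = 74 \cdot 261 = 19314$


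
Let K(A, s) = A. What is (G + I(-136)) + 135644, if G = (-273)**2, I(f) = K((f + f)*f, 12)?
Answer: 247165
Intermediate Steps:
I(f) = 2*f**2 (I(f) = (f + f)*f = (2*f)*f = 2*f**2)
G = 74529
(G + I(-136)) + 135644 = (74529 + 2*(-136)**2) + 135644 = (74529 + 2*18496) + 135644 = (74529 + 36992) + 135644 = 111521 + 135644 = 247165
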